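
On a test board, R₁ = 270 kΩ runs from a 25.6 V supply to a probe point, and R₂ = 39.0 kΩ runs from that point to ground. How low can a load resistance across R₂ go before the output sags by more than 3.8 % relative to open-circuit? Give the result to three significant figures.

R_L(min) ≈ 863 kΩ

Output resistance R_th = R₁‖R₂ = (270 × 39.0)/309.0 = 34.08 kΩ.
The fractional drop is R_th/(R_th + R_L); requiring this ≤ 0.0380 gives R_L ≥ R_th(1/0.0380 − 1) = 34.08 × 25.32 = 863 kΩ.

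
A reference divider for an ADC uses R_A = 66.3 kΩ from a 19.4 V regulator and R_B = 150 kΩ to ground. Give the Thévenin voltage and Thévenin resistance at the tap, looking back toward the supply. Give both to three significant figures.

V_th is the open-circuit tap voltage: 19.4 × 150/(66.3 + 150) = 13.5 V.
With the supply zeroed, R_A and R_B appear in parallel from the tap: R_th = R_A‖R_B = (66.3 × 150)/216.3 = 46.0 kΩ.

V_th = 13.5 V, R_th = 46.0 kΩ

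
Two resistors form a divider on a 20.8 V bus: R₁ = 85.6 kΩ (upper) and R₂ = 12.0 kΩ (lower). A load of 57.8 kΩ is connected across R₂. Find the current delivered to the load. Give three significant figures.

R₂‖R_L = 9.937 kΩ; V_out = 20.8 × 9.937/95.54 = 2.163 V.
I_L = V_out / R_L = 2.163 / 57.8 kΩ = 0.0374 mA.

I_L ≈ 0.0374 mA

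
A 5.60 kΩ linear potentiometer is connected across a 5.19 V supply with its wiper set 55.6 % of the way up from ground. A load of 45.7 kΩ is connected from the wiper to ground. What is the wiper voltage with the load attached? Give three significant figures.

The wiper splits the pot into (1−α)R = 2.486 kΩ above and αR = 3.114 kΩ below.
Lower section ‖ load = 2.915 kΩ.
V_wiper = 5.19 × 2.915/(2.486 + 2.915) = 2.80 V.

V ≈ 2.80 V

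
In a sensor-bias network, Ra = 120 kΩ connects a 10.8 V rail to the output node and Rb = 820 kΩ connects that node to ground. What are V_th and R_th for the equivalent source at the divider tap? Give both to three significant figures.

V_th = 9.42 V, R_th = 105 kΩ

V_th is the open-circuit tap voltage: 10.8 × 820/(120 + 820) = 9.42 V.
With the supply zeroed, Ra and Rb appear in parallel from the tap: R_th = Ra‖Rb = (120 × 820)/940.0 = 105 kΩ.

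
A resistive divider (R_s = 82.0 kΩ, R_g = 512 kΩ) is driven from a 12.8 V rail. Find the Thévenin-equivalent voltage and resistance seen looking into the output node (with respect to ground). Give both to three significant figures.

V_th = 11.0 V, R_th = 70.7 kΩ

V_th is the open-circuit tap voltage: 12.8 × 512/(82.0 + 512) = 11.0 V.
With the supply zeroed, R_s and R_g appear in parallel from the tap: R_th = R_s‖R_g = (82.0 × 512)/594.0 = 70.7 kΩ.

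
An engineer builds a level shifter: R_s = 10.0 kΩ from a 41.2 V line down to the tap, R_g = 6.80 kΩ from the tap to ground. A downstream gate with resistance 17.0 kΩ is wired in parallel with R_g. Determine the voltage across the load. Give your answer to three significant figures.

V_out ≈ 13.5 V

The load sits in parallel with R_g: R_g‖R_L = (6.80 × 17.0) / (6.80 + 17.0) = 4.857 kΩ.
V_out = 41.2 × 4.857 / (10.0 + 4.857) = 41.2 × 4.857/14.86 = 13.5 V.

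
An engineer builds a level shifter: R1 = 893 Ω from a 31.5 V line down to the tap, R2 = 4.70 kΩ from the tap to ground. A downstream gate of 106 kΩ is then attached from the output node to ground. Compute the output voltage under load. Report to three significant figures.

V_out ≈ 26.3 V

The load sits in parallel with R2: R2‖R_L = (4700 × 106000) / (4700 + 106000) = 4500 Ω.
V_out = 31.5 × 4500 / (893 + 4500) = 31.5 × 4500/5393 = 26.3 V.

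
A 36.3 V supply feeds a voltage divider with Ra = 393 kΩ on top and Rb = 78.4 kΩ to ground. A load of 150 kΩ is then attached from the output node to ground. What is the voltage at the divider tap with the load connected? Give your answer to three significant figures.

V_out ≈ 4.20 V

The load sits in parallel with Rb: Rb‖R_L = (78.4 × 150) / (78.4 + 150) = 51.49 kΩ.
V_out = 36.3 × 51.49 / (393 + 51.49) = 36.3 × 51.49/444.5 = 4.20 V.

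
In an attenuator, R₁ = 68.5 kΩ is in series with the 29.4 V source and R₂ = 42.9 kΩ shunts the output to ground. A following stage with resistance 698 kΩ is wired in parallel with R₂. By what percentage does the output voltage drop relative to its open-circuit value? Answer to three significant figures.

The divider's output (Thévenin) resistance is R₁‖R₂ = 26.38 kΩ.
Fractional drop under load = R_th/(R_th + R_L) = 26.38 / (26.38 + 698) = 0.03642.
So the output falls by 3.64 %.

3.64 %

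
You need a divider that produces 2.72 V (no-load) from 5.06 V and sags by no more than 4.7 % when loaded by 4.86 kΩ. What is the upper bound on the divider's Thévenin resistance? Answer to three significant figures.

R_th ≤ 240 Ω

Loading drop = R_th/(R_th + R_L) ≤ 0.0470, so R_th ≤ R_L · ε/(1−ε) = 4.86 kΩ × 0.0470/0.9530 = 240 Ω.
(Any R1, R2 with R2/(R1+R2) = 0.538 and R1‖R2 ≤ 240 Ω will meet the spec.)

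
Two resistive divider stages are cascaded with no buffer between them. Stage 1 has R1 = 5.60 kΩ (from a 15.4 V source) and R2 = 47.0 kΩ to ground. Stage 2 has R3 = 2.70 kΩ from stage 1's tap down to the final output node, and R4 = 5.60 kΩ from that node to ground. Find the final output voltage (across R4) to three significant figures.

V_out ≈ 5.79 V

Stage 2 presents R3+R4 = 8.300 kΩ as a load on stage 1's tap.
Stage 1's lower leg becomes R2‖(R3+R4) = 7.054 kΩ, so V_mid = 15.4 × 7.054/12.65 = 8.585 V.
Stage 2 is itself unloaded: V_out = V_mid × R4/(R3+R4) = 8.585 × 5.60/8.300 = 5.79 V.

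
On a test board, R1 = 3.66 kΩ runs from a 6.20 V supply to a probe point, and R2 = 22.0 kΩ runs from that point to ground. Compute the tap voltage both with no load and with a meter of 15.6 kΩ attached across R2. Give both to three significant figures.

Open-circuit: V = 6.20 × 22.0/(3.66 + 22.0) = 5.32 V.
With the load, R2 becomes R2‖R_L = 9.128 kΩ, so V = 6.20 × 9.128/12.79 = 4.43 V.

Unloaded: 5.32 V; loaded: 4.43 V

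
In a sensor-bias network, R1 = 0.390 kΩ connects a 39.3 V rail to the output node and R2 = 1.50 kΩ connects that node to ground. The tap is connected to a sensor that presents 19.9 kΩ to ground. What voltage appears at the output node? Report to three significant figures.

V_out ≈ 30.7 V

The load sits in parallel with R2: R2‖R_L = (1500 × 19900) / (1500 + 19900) = 1395 Ω.
V_out = 39.3 × 1395 / (390 + 1395) = 39.3 × 1395/1785 = 30.7 V.
(Unloaded it would have been 31.2 V.)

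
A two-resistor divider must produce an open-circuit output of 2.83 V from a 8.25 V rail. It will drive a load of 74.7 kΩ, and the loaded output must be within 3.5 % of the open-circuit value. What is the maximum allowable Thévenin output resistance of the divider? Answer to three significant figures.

Loading drop = R_th/(R_th + R_L) ≤ 0.0350, so R_th ≤ R_L · ε/(1−ε) = 74.7 kΩ × 0.0350/0.9650 = 2.71 kΩ.

R_th ≤ 2.71 kΩ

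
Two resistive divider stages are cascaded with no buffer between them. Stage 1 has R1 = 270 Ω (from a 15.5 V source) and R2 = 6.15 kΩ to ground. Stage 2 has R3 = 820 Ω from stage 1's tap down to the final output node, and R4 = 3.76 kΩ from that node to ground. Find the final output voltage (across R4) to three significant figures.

Stage 2 presents R3+R4 = 4580 Ω as a load on stage 1's tap.
Stage 1's lower leg becomes R2‖(R3+R4) = 2625 Ω, so V_mid = 15.5 × 2625/2895 = 14.05 V.
Stage 2 is itself unloaded: V_out = V_mid × R4/(R3+R4) = 14.05 × 3760/4580 = 11.5 V.

V_out ≈ 11.5 V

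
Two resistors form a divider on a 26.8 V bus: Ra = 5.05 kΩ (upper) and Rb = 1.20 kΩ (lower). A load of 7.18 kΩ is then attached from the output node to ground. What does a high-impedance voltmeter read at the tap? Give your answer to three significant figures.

V_out ≈ 4.53 V

The load sits in parallel with Rb: Rb‖R_L = (1.20 × 7.18) / (1.20 + 7.18) = 1.028 kΩ.
V_out = 26.8 × 1.028 / (5.05 + 1.028) = 26.8 × 1.028/6.078 = 4.53 V.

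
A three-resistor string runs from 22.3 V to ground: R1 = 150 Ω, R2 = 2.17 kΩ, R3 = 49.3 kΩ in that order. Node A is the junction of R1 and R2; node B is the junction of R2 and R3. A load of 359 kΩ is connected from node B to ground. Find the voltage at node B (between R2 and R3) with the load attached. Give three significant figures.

V ≈ 21.2 V

At node B, R3 is in parallel with the load: R3‖R_L = 43350 Ω.
Below node A the resistance is R2 + (R3‖R_L) = 45520 Ω, so V_A = 22.3 × 45520/45670 = 22.23 V.
Then V_B = V_A × (R3‖R_L)/(R2 + R3‖R_L) = 22.23 × 43350/45520 = 21.2 V.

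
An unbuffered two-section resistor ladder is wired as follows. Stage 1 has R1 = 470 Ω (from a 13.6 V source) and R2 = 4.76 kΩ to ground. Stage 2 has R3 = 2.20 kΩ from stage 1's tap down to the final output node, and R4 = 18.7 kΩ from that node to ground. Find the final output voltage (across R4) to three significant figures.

Stage 2 presents R3+R4 = 20900 Ω as a load on stage 1's tap.
Stage 1's lower leg becomes R2‖(R3+R4) = 3877 Ω, so V_mid = 13.6 × 3877/4347 = 12.13 V.
Stage 2 is itself unloaded: V_out = V_mid × R4/(R3+R4) = 12.13 × 18700/20900 = 10.9 V.

V_out ≈ 10.9 V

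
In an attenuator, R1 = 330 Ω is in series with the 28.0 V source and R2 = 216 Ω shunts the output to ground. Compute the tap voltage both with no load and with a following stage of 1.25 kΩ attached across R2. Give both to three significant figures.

Open-circuit: V = 28.0 × 216/(330 + 216) = 11.1 V.
With the load, R2 becomes R2‖R_L = 184.2 Ω, so V = 28.0 × 184.2/514.2 = 10.0 V.

Unloaded: 11.1 V; loaded: 10.0 V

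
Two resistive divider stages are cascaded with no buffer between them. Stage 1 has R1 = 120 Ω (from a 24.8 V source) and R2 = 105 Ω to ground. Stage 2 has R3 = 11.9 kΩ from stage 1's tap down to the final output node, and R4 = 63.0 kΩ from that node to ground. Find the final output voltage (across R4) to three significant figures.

Stage 2 presents R3+R4 = 74900 Ω as a load on stage 1's tap.
Stage 1's lower leg becomes R2‖(R3+R4) = 104.9 Ω, so V_mid = 24.8 × 104.9/224.9 = 11.56 V.
Stage 2 is itself unloaded: V_out = V_mid × R4/(R3+R4) = 11.56 × 63000/74900 = 9.73 V.

V_out ≈ 9.73 V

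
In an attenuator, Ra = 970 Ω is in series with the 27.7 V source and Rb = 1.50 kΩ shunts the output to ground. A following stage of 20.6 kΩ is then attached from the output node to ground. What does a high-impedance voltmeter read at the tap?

V_out ≈ 16.4 V

The load sits in parallel with Rb: Rb‖R_L = (1500 × 20600) / (1500 + 20600) = 1398 Ω.
V_out = 27.7 × 1398 / (970 + 1398) = 27.7 × 1398/2368 = 16.4 V.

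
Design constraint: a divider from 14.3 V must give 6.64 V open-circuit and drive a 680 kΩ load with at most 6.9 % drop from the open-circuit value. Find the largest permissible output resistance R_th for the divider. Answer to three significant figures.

Loading drop = R_th/(R_th + R_L) ≤ 0.0690, so R_th ≤ R_L · ε/(1−ε) = 680 kΩ × 0.0690/0.9310 = 50.4 kΩ.
(Any R1, R2 with R2/(R1+R2) = 0.464 and R1‖R2 ≤ 50.4 kΩ will meet the spec.)

R_th ≤ 50.4 kΩ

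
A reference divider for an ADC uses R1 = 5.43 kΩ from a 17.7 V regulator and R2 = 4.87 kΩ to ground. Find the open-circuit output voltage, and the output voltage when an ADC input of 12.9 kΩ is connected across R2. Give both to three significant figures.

Open-circuit: V = 17.7 × 4.87/(5.43 + 4.87) = 8.37 V.
With the load, R2 becomes R2‖R_L = 3.535 kΩ, so V = 17.7 × 3.535/8.965 = 6.98 V.

Unloaded: 8.37 V; loaded: 6.98 V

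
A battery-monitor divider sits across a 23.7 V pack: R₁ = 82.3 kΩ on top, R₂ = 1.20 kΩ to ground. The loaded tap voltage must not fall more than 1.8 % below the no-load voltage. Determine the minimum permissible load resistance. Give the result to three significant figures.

Output resistance R_th = R₁‖R₂ = (82.3 × 1.20)/83.50 = 1.183 kΩ.
The fractional drop is R_th/(R_th + R_L); requiring this ≤ 0.0180 gives R_L ≥ R_th(1/0.0180 − 1) = 1.183 × 54.56 = 64.5 kΩ.

R_L(min) ≈ 64.5 kΩ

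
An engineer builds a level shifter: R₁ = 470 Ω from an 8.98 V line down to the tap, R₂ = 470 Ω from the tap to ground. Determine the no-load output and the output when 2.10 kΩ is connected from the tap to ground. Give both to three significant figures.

Open-circuit: V = 8.98 × 470/(470 + 470) = 4.49 V.
With the load, R₂ becomes R₂‖R_L = 384.0 Ω, so V = 8.98 × 384.0/854.0 = 4.04 V.

Unloaded: 4.49 V; loaded: 4.04 V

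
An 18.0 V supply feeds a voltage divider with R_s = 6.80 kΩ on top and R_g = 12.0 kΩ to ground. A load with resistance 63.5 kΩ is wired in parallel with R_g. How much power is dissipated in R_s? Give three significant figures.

Total resistance from the source is R_s + (R_g‖R_L) = 16.89 kΩ, so I = 18.0/16.89 kΩ = 1.066 mA.
P = I²·R_s = (1.066 mA)² × 6.80 kΩ = 7.72 mW.

P ≈ 7.72 mW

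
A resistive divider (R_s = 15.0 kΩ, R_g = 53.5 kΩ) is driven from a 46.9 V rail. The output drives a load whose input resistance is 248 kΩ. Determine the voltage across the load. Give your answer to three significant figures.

The load sits in parallel with R_g: R_g‖R_L = (53.5 × 248) / (53.5 + 248) = 44.01 kΩ.
V_out = 46.9 × 44.01 / (15.0 + 44.01) = 46.9 × 44.01/59.01 = 35.0 V.
(Unloaded it would have been 36.6 V.)

V_out ≈ 35.0 V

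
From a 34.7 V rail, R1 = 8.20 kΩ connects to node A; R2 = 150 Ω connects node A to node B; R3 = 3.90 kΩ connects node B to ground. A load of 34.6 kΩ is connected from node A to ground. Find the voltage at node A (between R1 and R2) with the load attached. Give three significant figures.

Below node A the series string R2+R3 = 4050 Ω sits in parallel with the 34600 Ω load: 3626 Ω.
V_A = 34.7 × 3626/(8200 + 3626) = 10.6 V.

V ≈ 10.6 V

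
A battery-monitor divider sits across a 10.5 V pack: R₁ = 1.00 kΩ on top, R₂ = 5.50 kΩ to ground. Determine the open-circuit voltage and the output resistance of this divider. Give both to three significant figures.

V_th = 8.88 V, R_th = 846 Ω

V_th is the open-circuit tap voltage: 10.5 × 5.50/(1.00 + 5.50) = 8.88 V.
With the supply zeroed, R₁ and R₂ appear in parallel from the tap: R_th = R₁‖R₂ = (1.00 × 5.50)/6.500 = 846 Ω.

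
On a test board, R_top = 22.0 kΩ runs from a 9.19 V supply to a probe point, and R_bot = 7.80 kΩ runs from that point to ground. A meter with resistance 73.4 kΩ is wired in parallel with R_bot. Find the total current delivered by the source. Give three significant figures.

I ≈ 0.316 mA

R_bot‖R_L = 7.051 kΩ, so the source sees R_top + R_bot‖R_L = 29.05 kΩ.
I = 9.19 V / 29.05 kΩ = 0.316 mA.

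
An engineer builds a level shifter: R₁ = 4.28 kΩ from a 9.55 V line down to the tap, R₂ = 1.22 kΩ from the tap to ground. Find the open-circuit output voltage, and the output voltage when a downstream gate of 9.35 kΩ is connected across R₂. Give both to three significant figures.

Unloaded: 2.12 V; loaded: 1.92 V

Open-circuit: V = 9.55 × 1.22/(4.28 + 1.22) = 2.12 V.
With the load, R₂ becomes R₂‖R_L = 1.079 kΩ, so V = 9.55 × 1.079/5.359 = 1.92 V.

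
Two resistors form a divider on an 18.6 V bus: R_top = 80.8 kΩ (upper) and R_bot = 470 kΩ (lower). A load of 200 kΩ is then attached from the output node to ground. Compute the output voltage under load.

V_out ≈ 11.8 V

The load sits in parallel with R_bot: R_bot‖R_L = (470 × 200) / (470 + 200) = 140.3 kΩ.
V_out = 18.6 × 140.3 / (80.8 + 140.3) = 18.6 × 140.3/221.1 = 11.8 V.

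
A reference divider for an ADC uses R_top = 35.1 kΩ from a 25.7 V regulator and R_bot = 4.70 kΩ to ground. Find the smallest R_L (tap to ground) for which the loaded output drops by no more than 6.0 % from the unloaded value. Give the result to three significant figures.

Output resistance R_th = R_top‖R_bot = (35.1 × 4.70)/39.80 = 4.145 kΩ.
The fractional drop is R_th/(R_th + R_L); requiring this ≤ 0.0600 gives R_L ≥ R_th(1/0.0600 − 1) = 4.145 × 15.67 = 64.9 kΩ.

R_L(min) ≈ 64.9 kΩ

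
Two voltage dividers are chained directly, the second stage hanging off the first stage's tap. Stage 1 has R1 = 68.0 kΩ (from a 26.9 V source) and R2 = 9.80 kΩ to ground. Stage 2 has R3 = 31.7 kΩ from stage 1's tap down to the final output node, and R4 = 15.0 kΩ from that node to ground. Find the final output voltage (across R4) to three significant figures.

V_out ≈ 0.920 V

Stage 2 presents R3+R4 = 46.70 kΩ as a load on stage 1's tap.
Stage 1's lower leg becomes R2‖(R3+R4) = 8.100 kΩ, so V_mid = 26.9 × 8.100/76.10 = 2.863 V.
Stage 2 is itself unloaded: V_out = V_mid × R4/(R3+R4) = 2.863 × 15.0/46.70 = 0.920 V.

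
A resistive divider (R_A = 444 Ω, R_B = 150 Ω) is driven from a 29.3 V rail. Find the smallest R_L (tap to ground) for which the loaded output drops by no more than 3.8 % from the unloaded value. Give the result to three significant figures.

Output resistance R_th = R_A‖R_B = (444 × 150)/594.0 = 112.1 Ω.
The fractional drop is R_th/(R_th + R_L); requiring this ≤ 0.0380 gives R_L ≥ R_th(1/0.0380 − 1) = 112.1 × 25.32 = 2.84 kΩ.

R_L(min) ≈ 2.84 kΩ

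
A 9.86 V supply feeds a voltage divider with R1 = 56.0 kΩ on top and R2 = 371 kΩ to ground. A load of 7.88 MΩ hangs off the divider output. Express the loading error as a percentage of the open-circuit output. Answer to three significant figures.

The divider's output (Thévenin) resistance is R1‖R2 = 48.66 kΩ.
Fractional drop under load = R_th/(R_th + R_L) = 48.66 / (48.66 + 7880) = 0.006137.
So the output falls by 0.614 %.

0.614 %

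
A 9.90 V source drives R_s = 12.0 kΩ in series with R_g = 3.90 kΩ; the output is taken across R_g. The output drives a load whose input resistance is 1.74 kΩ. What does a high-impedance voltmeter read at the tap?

V_out ≈ 0.902 V

The load sits in parallel with R_g: R_g‖R_L = (3.90 × 1.74) / (3.90 + 1.74) = 1.203 kΩ.
V_out = 9.90 × 1.203 / (12.0 + 1.203) = 9.90 × 1.203/13.20 = 0.902 V.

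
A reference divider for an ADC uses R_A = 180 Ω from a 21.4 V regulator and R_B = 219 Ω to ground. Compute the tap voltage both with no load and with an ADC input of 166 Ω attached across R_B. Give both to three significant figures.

Open-circuit: V = 21.4 × 219/(180 + 219) = 11.7 V.
With the load, R_B becomes R_B‖R_L = 94.43 Ω, so V = 21.4 × 94.43/274.4 = 7.36 V.

Unloaded: 11.7 V; loaded: 7.36 V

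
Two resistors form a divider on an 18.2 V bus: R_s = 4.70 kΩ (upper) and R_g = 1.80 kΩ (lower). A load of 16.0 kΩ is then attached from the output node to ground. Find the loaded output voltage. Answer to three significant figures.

V_out ≈ 4.66 V

The load sits in parallel with R_g: R_g‖R_L = (1.80 × 16.0) / (1.80 + 16.0) = 1.618 kΩ.
V_out = 18.2 × 1.618 / (4.70 + 1.618) = 18.2 × 1.618/6.318 = 4.66 V.
(Unloaded it would have been 5.04 V.)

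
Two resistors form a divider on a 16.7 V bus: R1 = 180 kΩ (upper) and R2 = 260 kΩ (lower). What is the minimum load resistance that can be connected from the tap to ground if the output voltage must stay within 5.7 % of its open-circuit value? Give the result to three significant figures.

R_L(min) ≈ 1.76 MΩ

Output resistance R_th = R1‖R2 = (180 × 260)/440.0 = 106.4 kΩ.
The fractional drop is R_th/(R_th + R_L); requiring this ≤ 0.0570 gives R_L ≥ R_th(1/0.0570 − 1) = 106.4 × 16.54 = 1.76 MΩ.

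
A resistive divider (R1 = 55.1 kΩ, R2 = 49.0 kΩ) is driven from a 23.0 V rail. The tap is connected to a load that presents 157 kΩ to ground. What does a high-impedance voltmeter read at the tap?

The load sits in parallel with R2: R2‖R_L = (49.0 × 157) / (49.0 + 157) = 37.34 kΩ.
V_out = 23.0 × 37.34 / (55.1 + 37.34) = 23.0 × 37.34/92.44 = 9.29 V.

V_out ≈ 9.29 V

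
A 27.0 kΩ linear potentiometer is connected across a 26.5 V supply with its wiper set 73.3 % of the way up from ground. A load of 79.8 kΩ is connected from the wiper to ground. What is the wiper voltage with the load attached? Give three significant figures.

The wiper splits the pot into (1−α)R = 7.209 kΩ above and αR = 19.79 kΩ below.
Lower section ‖ load = 15.86 kΩ.
V_wiper = 26.5 × 15.86/(7.209 + 15.86) = 18.2 V.

V ≈ 18.2 V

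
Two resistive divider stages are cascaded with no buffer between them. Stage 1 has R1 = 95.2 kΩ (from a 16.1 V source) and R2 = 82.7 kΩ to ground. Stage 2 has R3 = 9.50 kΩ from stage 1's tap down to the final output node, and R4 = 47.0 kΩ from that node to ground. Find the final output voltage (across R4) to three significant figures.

Stage 2 presents R3+R4 = 56.50 kΩ as a load on stage 1's tap.
Stage 1's lower leg becomes R2‖(R3+R4) = 33.57 kΩ, so V_mid = 16.1 × 33.57/128.8 = 4.197 V.
Stage 2 is itself unloaded: V_out = V_mid × R4/(R3+R4) = 4.197 × 47.0/56.50 = 3.49 V.

V_out ≈ 3.49 V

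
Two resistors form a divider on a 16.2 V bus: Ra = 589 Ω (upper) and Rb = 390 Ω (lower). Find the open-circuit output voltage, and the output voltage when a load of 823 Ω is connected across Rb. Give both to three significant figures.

Unloaded: 6.45 V; loaded: 5.02 V

Open-circuit: V = 16.2 × 390/(589 + 390) = 6.45 V.
With the load, Rb becomes Rb‖R_L = 264.6 Ω, so V = 16.2 × 264.6/853.6 = 5.02 V.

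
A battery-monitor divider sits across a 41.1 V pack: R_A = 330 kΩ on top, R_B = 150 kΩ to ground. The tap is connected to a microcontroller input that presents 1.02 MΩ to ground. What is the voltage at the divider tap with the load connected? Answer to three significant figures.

V_out ≈ 11.7 V

The load sits in parallel with R_B: R_B‖R_L = (150 × 1020) / (150 + 1020) = 130.8 kΩ.
V_out = 41.1 × 130.8 / (330 + 130.8) = 41.1 × 130.8/460.8 = 11.7 V.
(Unloaded it would have been 12.8 V.)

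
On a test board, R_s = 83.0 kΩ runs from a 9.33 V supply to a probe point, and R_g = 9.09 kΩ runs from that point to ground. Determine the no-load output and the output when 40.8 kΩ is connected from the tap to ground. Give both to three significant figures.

Open-circuit: V = 9.33 × 9.09/(83.0 + 9.09) = 0.921 V.
With the load, R_g becomes R_g‖R_L = 7.434 kΩ, so V = 9.33 × 7.434/90.43 = 0.767 V.

Unloaded: 0.921 V; loaded: 0.767 V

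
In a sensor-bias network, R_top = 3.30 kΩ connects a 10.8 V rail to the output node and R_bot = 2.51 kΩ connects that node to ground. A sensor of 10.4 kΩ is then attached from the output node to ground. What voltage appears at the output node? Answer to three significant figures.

V_out ≈ 4.10 V

The load sits in parallel with R_bot: R_bot‖R_L = (2.51 × 10.4) / (2.51 + 10.4) = 2.022 kΩ.
V_out = 10.8 × 2.022 / (3.30 + 2.022) = 10.8 × 2.022/5.322 = 4.10 V.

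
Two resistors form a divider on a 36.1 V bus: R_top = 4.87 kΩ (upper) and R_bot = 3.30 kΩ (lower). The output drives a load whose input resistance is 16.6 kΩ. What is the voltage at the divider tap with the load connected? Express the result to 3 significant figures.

V_out ≈ 13.0 V

The load sits in parallel with R_bot: R_bot‖R_L = (3.30 × 16.6) / (3.30 + 16.6) = 2.753 kΩ.
V_out = 36.1 × 2.753 / (4.87 + 2.753) = 36.1 × 2.753/7.623 = 13.0 V.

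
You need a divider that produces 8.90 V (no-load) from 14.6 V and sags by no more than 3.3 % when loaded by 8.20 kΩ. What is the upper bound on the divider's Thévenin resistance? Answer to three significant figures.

Loading drop = R_th/(R_th + R_L) ≤ 0.0330, so R_th ≤ R_L · ε/(1−ε) = 8.20 kΩ × 0.0330/0.9670 = 280 Ω.
(Any R1, R2 with R2/(R1+R2) = 0.610 and R1‖R2 ≤ 280 Ω will meet the spec.)

R_th ≤ 280 Ω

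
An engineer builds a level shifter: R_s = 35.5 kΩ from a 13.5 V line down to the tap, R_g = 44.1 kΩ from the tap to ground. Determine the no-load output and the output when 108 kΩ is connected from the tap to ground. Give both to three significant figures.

Open-circuit: V = 13.5 × 44.1/(35.5 + 44.1) = 7.48 V.
With the load, R_g becomes R_g‖R_L = 31.31 kΩ, so V = 13.5 × 31.31/66.81 = 6.33 V.

Unloaded: 7.48 V; loaded: 6.33 V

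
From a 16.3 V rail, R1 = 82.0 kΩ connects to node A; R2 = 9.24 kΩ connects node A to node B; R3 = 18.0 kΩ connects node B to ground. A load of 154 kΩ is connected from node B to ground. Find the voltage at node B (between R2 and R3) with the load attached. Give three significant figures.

V ≈ 2.45 V

At node B, R3 is in parallel with the load: R3‖R_L = 16.12 kΩ.
Below node A the resistance is R2 + (R3‖R_L) = 25.36 kΩ, so V_A = 16.3 × 25.36/107.4 = 3.850 V.
Then V_B = V_A × (R3‖R_L)/(R2 + R3‖R_L) = 3.850 × 16.12/25.36 = 2.45 V.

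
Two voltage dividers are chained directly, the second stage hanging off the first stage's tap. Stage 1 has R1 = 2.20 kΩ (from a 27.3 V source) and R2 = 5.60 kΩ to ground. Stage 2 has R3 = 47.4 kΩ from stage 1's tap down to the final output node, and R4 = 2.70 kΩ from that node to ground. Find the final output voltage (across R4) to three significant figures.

V_out ≈ 1.02 V

Stage 2 presents R3+R4 = 50.10 kΩ as a load on stage 1's tap.
Stage 1's lower leg becomes R2‖(R3+R4) = 5.037 kΩ, so V_mid = 27.3 × 5.037/7.237 = 19.00 V.
Stage 2 is itself unloaded: V_out = V_mid × R4/(R3+R4) = 19.00 × 2.70/50.10 = 1.02 V.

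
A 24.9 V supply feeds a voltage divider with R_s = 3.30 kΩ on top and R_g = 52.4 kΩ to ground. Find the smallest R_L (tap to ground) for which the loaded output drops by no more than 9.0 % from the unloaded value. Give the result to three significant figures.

R_L(min) ≈ 31.4 kΩ

Output resistance R_th = R_s‖R_g = (3.30 × 52.4)/55.70 = 3.104 kΩ.
The fractional drop is R_th/(R_th + R_L); requiring this ≤ 0.0900 gives R_L ≥ R_th(1/0.0900 − 1) = 3.104 × 10.11 = 31.4 kΩ.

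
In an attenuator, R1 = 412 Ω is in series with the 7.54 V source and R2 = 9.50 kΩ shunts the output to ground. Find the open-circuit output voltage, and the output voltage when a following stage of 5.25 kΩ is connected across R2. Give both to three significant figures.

Unloaded: 7.23 V; loaded: 6.72 V

Open-circuit: V = 7.54 × 9500/(412 + 9500) = 7.23 V.
With the load, R2 becomes R2‖R_L = 3381 Ω, so V = 7.54 × 3381/3793 = 6.72 V.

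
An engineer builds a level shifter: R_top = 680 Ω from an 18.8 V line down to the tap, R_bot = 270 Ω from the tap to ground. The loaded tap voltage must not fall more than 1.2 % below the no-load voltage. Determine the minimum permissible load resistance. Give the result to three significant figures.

R_L(min) ≈ 15.9 kΩ

Output resistance R_th = R_top‖R_bot = (680 × 270)/950.0 = 193.3 Ω.
The fractional drop is R_th/(R_th + R_L); requiring this ≤ 0.0120 gives R_L ≥ R_th(1/0.0120 − 1) = 193.3 × 82.33 = 15.9 kΩ.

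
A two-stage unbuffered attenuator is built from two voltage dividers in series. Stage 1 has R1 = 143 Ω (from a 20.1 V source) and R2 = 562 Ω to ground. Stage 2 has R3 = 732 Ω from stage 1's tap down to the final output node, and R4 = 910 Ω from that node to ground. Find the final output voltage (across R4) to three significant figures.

Stage 2 presents R3+R4 = 1642 Ω as a load on stage 1's tap.
Stage 1's lower leg becomes R2‖(R3+R4) = 418.7 Ω, so V_mid = 20.1 × 418.7/561.7 = 14.98 V.
Stage 2 is itself unloaded: V_out = V_mid × R4/(R3+R4) = 14.98 × 910/1642 = 8.30 V.

V_out ≈ 8.30 V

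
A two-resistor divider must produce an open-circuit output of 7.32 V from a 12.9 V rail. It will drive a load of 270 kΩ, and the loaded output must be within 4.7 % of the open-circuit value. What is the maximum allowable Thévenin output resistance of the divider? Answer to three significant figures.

Loading drop = R_th/(R_th + R_L) ≤ 0.0470, so R_th ≤ R_L · ε/(1−ε) = 270 kΩ × 0.0470/0.9530 = 13.3 kΩ.

R_th ≤ 13.3 kΩ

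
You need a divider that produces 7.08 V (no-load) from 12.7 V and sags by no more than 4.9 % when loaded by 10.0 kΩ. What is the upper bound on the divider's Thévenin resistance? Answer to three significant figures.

R_th ≤ 515 Ω

Loading drop = R_th/(R_th + R_L) ≤ 0.0490, so R_th ≤ R_L · ε/(1−ε) = 10.0 kΩ × 0.0490/0.9510 = 515 Ω.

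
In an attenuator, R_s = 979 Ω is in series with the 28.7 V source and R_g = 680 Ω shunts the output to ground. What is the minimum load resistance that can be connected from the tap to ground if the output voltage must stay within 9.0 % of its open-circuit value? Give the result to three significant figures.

R_L(min) ≈ 4.06 kΩ

Output resistance R_th = R_s‖R_g = (979 × 680)/1659 = 401.3 Ω.
The fractional drop is R_th/(R_th + R_L); requiring this ≤ 0.0900 gives R_L ≥ R_th(1/0.0900 − 1) = 401.3 × 10.11 = 4.06 kΩ.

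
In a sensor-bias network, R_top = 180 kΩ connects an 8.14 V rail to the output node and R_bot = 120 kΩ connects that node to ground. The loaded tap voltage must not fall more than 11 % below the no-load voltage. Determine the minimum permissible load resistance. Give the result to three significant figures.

Output resistance R_th = R_top‖R_bot = (180 × 120)/300.0 = 72.00 kΩ.
The fractional drop is R_th/(R_th + R_L); requiring this ≤ 0.110 gives R_L ≥ R_th(1/0.110 − 1) = 72.00 × 8.091 = 583 kΩ.

R_L(min) ≈ 583 kΩ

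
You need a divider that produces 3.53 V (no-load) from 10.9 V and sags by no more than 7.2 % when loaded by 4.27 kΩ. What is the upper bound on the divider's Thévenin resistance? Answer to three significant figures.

Loading drop = R_th/(R_th + R_L) ≤ 0.0720, so R_th ≤ R_L · ε/(1−ε) = 4.27 kΩ × 0.0720/0.9280 = 331 Ω.
(Any R1, R2 with R2/(R1+R2) = 0.324 and R1‖R2 ≤ 331 Ω will meet the spec.)

R_th ≤ 331 Ω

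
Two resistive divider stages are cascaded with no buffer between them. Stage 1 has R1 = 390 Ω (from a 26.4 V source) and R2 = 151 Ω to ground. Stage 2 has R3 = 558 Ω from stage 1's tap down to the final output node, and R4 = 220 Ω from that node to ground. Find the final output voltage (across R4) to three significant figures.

Stage 2 presents R3+R4 = 778.0 Ω as a load on stage 1's tap.
Stage 1's lower leg becomes R2‖(R3+R4) = 126.5 Ω, so V_mid = 26.4 × 126.5/516.5 = 6.464 V.
Stage 2 is itself unloaded: V_out = V_mid × R4/(R3+R4) = 6.464 × 220/778.0 = 1.83 V.

V_out ≈ 1.83 V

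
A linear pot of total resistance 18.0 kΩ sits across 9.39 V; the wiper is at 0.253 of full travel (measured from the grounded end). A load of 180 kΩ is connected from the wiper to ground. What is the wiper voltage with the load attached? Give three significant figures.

V ≈ 2.33 V

The wiper splits the pot into (1−α)R = 13.45 kΩ above and αR = 4.554 kΩ below.
Lower section ‖ load = 4.442 kΩ.
V_wiper = 9.39 × 4.442/(13.45 + 4.442) = 2.33 V.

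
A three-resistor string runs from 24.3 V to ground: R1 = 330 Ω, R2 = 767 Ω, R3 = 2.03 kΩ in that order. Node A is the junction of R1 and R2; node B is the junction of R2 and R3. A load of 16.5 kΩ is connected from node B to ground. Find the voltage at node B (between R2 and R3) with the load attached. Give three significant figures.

At node B, R3 is in parallel with the load: R3‖R_L = 1808 Ω.
Below node A the resistance is R2 + (R3‖R_L) = 2575 Ω, so V_A = 24.3 × 2575/2905 = 21.54 V.
Then V_B = V_A × (R3‖R_L)/(R2 + R3‖R_L) = 21.54 × 1808/2575 = 15.1 V.

V ≈ 15.1 V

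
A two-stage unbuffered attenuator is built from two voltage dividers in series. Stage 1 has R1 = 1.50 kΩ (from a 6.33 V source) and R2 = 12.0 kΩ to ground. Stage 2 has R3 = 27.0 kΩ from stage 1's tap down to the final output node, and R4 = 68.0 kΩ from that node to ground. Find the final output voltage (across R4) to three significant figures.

V_out ≈ 3.97 V

Stage 2 presents R3+R4 = 95.00 kΩ as a load on stage 1's tap.
Stage 1's lower leg becomes R2‖(R3+R4) = 10.65 kΩ, so V_mid = 6.33 × 10.65/12.15 = 5.549 V.
Stage 2 is itself unloaded: V_out = V_mid × R4/(R3+R4) = 5.549 × 68.0/95.00 = 3.97 V.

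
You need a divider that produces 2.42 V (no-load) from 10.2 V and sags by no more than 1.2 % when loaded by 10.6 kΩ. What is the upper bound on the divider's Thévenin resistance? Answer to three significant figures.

R_th ≤ 129 Ω

Loading drop = R_th/(R_th + R_L) ≤ 0.0120, so R_th ≤ R_L · ε/(1−ε) = 10.6 kΩ × 0.0120/0.9880 = 129 Ω.
(Any R1, R2 with R2/(R1+R2) = 0.237 and R1‖R2 ≤ 129 Ω will meet the spec.)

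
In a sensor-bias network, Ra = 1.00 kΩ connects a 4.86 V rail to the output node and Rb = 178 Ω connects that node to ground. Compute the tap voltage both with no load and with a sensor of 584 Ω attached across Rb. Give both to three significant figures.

Open-circuit: V = 4.86 × 178/(1000 + 178) = 0.734 V.
With the load, Rb becomes Rb‖R_L = 136.4 Ω, so V = 4.86 × 136.4/1136 = 0.583 V.

Unloaded: 0.734 V; loaded: 0.583 V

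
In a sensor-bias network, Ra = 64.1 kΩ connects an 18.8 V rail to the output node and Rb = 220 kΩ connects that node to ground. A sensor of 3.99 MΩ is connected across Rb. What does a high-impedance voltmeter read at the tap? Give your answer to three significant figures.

The load sits in parallel with Rb: Rb‖R_L = (220 × 3990) / (220 + 3990) = 208.5 kΩ.
V_out = 18.8 × 208.5 / (64.1 + 208.5) = 18.8 × 208.5/272.6 = 14.4 V.

V_out ≈ 14.4 V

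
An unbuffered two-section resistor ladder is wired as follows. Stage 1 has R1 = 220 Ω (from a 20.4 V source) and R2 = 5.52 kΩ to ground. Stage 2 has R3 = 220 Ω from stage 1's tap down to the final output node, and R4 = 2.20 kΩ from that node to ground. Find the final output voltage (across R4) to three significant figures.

V_out ≈ 16.4 V

Stage 2 presents R3+R4 = 2420 Ω as a load on stage 1's tap.
Stage 1's lower leg becomes R2‖(R3+R4) = 1682 Ω, so V_mid = 20.4 × 1682/1902 = 18.04 V.
Stage 2 is itself unloaded: V_out = V_mid × R4/(R3+R4) = 18.04 × 2200/2420 = 16.4 V.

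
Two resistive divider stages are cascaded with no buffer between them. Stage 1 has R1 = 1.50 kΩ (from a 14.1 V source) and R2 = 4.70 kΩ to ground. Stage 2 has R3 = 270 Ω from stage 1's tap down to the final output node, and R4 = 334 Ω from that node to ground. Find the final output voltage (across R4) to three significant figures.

V_out ≈ 2.05 V

Stage 2 presents R3+R4 = 604.0 Ω as a load on stage 1's tap.
Stage 1's lower leg becomes R2‖(R3+R4) = 535.2 Ω, so V_mid = 14.1 × 535.2/2035 = 3.708 V.
Stage 2 is itself unloaded: V_out = V_mid × R4/(R3+R4) = 3.708 × 334/604.0 = 2.05 V.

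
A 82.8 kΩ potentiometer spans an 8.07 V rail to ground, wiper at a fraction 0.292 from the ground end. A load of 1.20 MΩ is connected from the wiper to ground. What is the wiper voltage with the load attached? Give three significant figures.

The wiper splits the pot into (1−α)R = 58.62 kΩ above and αR = 24.18 kΩ below.
Lower section ‖ load = 23.70 kΩ.
V_wiper = 8.07 × 23.70/(58.62 + 23.70) = 2.32 V.

V ≈ 2.32 V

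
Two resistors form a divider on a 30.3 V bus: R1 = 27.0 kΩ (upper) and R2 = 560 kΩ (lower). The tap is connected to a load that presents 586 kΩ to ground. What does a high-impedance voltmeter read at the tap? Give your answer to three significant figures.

V_out ≈ 27.7 V

The load sits in parallel with R2: R2‖R_L = (560 × 586) / (560 + 586) = 286.4 kΩ.
V_out = 30.3 × 286.4 / (27.0 + 286.4) = 30.3 × 286.4/313.4 = 27.7 V.
(Unloaded it would have been 28.9 V.)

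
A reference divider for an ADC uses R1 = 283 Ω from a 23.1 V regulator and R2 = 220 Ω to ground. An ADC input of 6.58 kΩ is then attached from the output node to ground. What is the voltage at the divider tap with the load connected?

The load sits in parallel with R2: R2‖R_L = (220 × 6580) / (220 + 6580) = 212.9 Ω.
V_out = 23.1 × 212.9 / (283 + 212.9) = 23.1 × 212.9/495.9 = 9.92 V.

V_out ≈ 9.92 V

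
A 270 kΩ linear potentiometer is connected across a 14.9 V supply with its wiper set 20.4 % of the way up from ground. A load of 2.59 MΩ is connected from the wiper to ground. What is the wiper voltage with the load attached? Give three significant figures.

V ≈ 2.99 V

The wiper splits the pot into (1−α)R = 214.9 kΩ above and αR = 55.08 kΩ below.
Lower section ‖ load = 53.93 kΩ.
V_wiper = 14.9 × 53.93/(214.9 + 53.93) = 2.99 V.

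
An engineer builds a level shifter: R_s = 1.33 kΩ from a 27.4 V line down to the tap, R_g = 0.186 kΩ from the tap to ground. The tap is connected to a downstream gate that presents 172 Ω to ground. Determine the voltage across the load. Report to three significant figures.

V_out ≈ 1.73 V

The load sits in parallel with R_g: R_g‖R_L = (186 × 172) / (186 + 172) = 89.36 Ω.
V_out = 27.4 × 89.36 / (1330 + 89.36) = 27.4 × 89.36/1419 = 1.73 V.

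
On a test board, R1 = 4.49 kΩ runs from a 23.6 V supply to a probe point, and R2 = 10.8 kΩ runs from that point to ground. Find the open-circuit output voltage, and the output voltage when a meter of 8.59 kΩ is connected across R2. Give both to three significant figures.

Unloaded: 16.7 V; loaded: 12.2 V

Open-circuit: V = 23.6 × 10.8/(4.49 + 10.8) = 16.7 V.
With the load, R2 becomes R2‖R_L = 4.785 kΩ, so V = 23.6 × 4.785/9.275 = 12.2 V.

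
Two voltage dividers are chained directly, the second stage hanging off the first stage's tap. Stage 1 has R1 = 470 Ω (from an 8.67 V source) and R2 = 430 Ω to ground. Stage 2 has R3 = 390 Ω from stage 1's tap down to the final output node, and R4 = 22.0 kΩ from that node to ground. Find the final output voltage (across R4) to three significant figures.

Stage 2 presents R3+R4 = 22390 Ω as a load on stage 1's tap.
Stage 1's lower leg becomes R2‖(R3+R4) = 421.9 Ω, so V_mid = 8.67 × 421.9/891.9 = 4.101 V.
Stage 2 is itself unloaded: V_out = V_mid × R4/(R3+R4) = 4.101 × 22000/22390 = 4.03 V.

V_out ≈ 4.03 V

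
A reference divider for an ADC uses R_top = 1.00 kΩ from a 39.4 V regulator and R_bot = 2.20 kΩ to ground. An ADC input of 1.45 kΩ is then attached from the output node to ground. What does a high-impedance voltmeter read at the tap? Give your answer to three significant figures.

V_out ≈ 18.4 V

The load sits in parallel with R_bot: R_bot‖R_L = (2.20 × 1.45) / (2.20 + 1.45) = 0.8740 kΩ.
V_out = 39.4 × 0.8740 / (1.00 + 0.8740) = 39.4 × 0.8740/1.874 = 18.4 V.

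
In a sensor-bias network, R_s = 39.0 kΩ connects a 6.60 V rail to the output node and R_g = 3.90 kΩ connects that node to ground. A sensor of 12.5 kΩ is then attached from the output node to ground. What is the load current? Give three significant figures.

R_g‖R_L = 2.973 kΩ; V_out = 6.60 × 2.973/41.97 = 0.4674 V.
I_L = V_out / R_L = 0.4674 / 12.5 kΩ = 0.0374 mA.

I_L ≈ 0.0374 mA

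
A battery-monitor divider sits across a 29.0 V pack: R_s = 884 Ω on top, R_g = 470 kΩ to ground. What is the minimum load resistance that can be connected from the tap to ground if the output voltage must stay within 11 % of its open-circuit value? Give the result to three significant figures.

R_L(min) ≈ 7.14 kΩ

Output resistance R_th = R_s‖R_g = (884 × 470000)/470900 = 882.3 Ω.
The fractional drop is R_th/(R_th + R_L); requiring this ≤ 0.110 gives R_L ≥ R_th(1/0.110 − 1) = 882.3 × 8.091 = 7.14 kΩ.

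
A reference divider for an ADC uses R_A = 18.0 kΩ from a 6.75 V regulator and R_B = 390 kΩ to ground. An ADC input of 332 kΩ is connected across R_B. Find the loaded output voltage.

The load sits in parallel with R_B: R_B‖R_L = (390 × 332) / (390 + 332) = 179.3 kΩ.
V_out = 6.75 × 179.3 / (18.0 + 179.3) = 6.75 × 179.3/197.3 = 6.13 V.
(Unloaded it would have been 6.45 V.)

V_out ≈ 6.13 V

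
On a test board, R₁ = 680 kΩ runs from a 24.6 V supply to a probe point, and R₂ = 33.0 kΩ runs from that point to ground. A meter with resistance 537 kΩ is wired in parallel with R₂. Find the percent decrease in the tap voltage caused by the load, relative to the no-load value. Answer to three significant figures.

5.54 %

The divider's output (Thévenin) resistance is R₁‖R₂ = 31.47 kΩ.
Fractional drop under load = R_th/(R_th + R_L) = 31.47 / (31.47 + 537) = 0.05536.
So the output falls by 5.54 %.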